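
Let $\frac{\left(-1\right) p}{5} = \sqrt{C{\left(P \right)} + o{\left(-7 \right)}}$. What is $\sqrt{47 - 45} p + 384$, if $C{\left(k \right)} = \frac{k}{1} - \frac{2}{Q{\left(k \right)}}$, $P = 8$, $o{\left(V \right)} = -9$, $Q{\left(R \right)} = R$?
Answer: $384 - \frac{5 i \sqrt{10}}{2} \approx 384.0 - 7.9057 i$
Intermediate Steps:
$C{\left(k \right)} = k - \frac{2}{k}$ ($C{\left(k \right)} = \frac{k}{1} - \frac{2}{k} = k 1 - \frac{2}{k} = k - \frac{2}{k}$)
$p = - \frac{5 i \sqrt{5}}{2}$ ($p = - 5 \sqrt{\left(8 - \frac{2}{8}\right) - 9} = - 5 \sqrt{\left(8 - \frac{1}{4}\right) - 9} = - 5 \sqrt{\frac{31}{4} - 9} = - 5 \sqrt{- \frac{5}{4}} = - 5 \frac{i \sqrt{5}}{2} = - \frac{5 i \sqrt{5}}{2} \approx - 5.5902 i$)
$\sqrt{47 - 45} p + 384 = \sqrt{47 - 45} \left(- \frac{5 i \sqrt{5}}{2}\right) + 384 = \sqrt{2} \left(- \frac{5 i \sqrt{5}}{2}\right) + 384 = - \frac{5 i \sqrt{10}}{2} + 384 = 384 - \frac{5 i \sqrt{10}}{2}$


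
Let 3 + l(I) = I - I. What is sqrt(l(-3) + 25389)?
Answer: sqrt(25386) ≈ 159.33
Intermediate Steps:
l(I) = -3 (l(I) = -3 + (I - I) = -3 + 0 = -3)
sqrt(l(-3) + 25389) = sqrt(-3 + 25389) = sqrt(25386)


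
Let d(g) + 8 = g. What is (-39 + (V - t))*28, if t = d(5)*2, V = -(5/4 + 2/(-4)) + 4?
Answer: -833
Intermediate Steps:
d(g) = -8 + g
V = 13/4 (V = -(5*(¼) + 2*(-¼)) + 4 = -(5/4 - ½) + 4 = -1*¾ + 4 = -¾ + 4 = 13/4 ≈ 3.2500)
t = -6 (t = (-8 + 5)*2 = -3*2 = -6)
(-39 + (V - t))*28 = (-39 + (13/4 - 1*(-6)))*28 = (-39 + (13/4 + 6))*28 = (-39 + 37/4)*28 = -119/4*28 = -833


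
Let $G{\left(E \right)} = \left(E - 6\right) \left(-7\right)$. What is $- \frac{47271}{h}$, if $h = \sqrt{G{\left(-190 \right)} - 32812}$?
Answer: $\frac{15757 i \sqrt{1965}}{2620} \approx 266.6 i$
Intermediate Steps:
$G{\left(E \right)} = 42 - 7 E$ ($G{\left(E \right)} = \left(-6 + E\right) \left(-7\right) = 42 - 7 E$)
$h = 4 i \sqrt{1965}$ ($h = \sqrt{\left(42 - -1330\right) - 32812} = \sqrt{\left(42 + 1330\right) - 32812} = \sqrt{1372 - 32812} = \sqrt{-31440} = 4 i \sqrt{1965} \approx 177.31 i$)
$- \frac{47271}{h} = - \frac{47271}{4 i \sqrt{1965}} = - 47271 \left(- \frac{i \sqrt{1965}}{7860}\right) = \frac{15757 i \sqrt{1965}}{2620}$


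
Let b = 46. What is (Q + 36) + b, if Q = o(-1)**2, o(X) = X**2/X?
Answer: 83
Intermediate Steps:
o(X) = X
Q = 1 (Q = (-1)**2 = 1)
(Q + 36) + b = (1 + 36) + 46 = 37 + 46 = 83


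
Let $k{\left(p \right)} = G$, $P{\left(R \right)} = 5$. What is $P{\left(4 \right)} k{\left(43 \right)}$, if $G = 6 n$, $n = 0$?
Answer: $0$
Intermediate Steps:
$G = 0$ ($G = 6 \cdot 0 = 0$)
$k{\left(p \right)} = 0$
$P{\left(4 \right)} k{\left(43 \right)} = 5 \cdot 0 = 0$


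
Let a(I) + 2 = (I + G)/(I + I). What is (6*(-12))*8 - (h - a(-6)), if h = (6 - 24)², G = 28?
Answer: -5423/6 ≈ -903.83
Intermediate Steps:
h = 324 (h = (-18)² = 324)
a(I) = -2 + (28 + I)/(2*I) (a(I) = -2 + (I + 28)/(I + I) = -2 + (28 + I)/((2*I)) = -2 + (28 + I)*(1/(2*I)) = -2 + (28 + I)/(2*I))
(6*(-12))*8 - (h - a(-6)) = (6*(-12))*8 - (324 - (-3/2 + 14/(-6))) = -72*8 - (324 - (-3/2 + 14*(-⅙))) = -576 - (324 - (-3/2 - 7/3)) = -576 - (324 - 1*(-23/6)) = -576 - (324 + 23/6) = -576 - 1*1967/6 = -576 - 1967/6 = -5423/6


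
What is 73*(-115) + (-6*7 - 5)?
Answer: -8442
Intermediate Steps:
73*(-115) + (-6*7 - 5) = -8395 + (-42 - 5) = -8395 - 47 = -8442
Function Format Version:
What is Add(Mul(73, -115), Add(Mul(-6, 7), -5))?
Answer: -8442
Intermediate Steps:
Add(Mul(73, -115), Add(Mul(-6, 7), -5)) = Add(-8395, Add(-42, -5)) = Add(-8395, -47) = -8442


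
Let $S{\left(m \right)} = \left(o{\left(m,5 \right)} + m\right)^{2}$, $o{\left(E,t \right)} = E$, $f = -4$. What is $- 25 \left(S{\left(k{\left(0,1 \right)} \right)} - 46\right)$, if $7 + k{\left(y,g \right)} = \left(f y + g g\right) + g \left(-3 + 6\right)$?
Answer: $250$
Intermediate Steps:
$k{\left(y,g \right)} = -7 + g^{2} - 4 y + 3 g$ ($k{\left(y,g \right)} = -7 + \left(\left(- 4 y + g g\right) + g \left(-3 + 6\right)\right) = -7 + \left(\left(- 4 y + g^{2}\right) + g 3\right) = -7 + \left(\left(g^{2} - 4 y\right) + 3 g\right) = -7 + \left(g^{2} - 4 y + 3 g\right) = -7 + g^{2} - 4 y + 3 g$)
$S{\left(m \right)} = 4 m^{2}$ ($S{\left(m \right)} = \left(m + m\right)^{2} = \left(2 m\right)^{2} = 4 m^{2}$)
$- 25 \left(S{\left(k{\left(0,1 \right)} \right)} - 46\right) = - 25 \left(4 \left(-7 + 1^{2} - 0 + 3 \cdot 1\right)^{2} - 46\right) = - 25 \left(4 \left(-7 + 1 + 0 + 3\right)^{2} - 46\right) = - 25 \left(4 \left(-3\right)^{2} - 46\right) = - 25 \left(4 \cdot 9 - 46\right) = - 25 \left(36 - 46\right) = \left(-25\right) \left(-10\right) = 250$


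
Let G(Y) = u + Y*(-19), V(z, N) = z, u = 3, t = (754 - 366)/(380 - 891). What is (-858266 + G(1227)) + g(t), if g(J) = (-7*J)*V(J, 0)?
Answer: -32885580072/37303 ≈ -8.8158e+5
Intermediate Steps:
t = -388/511 (t = 388/(-511) = 388*(-1/511) = -388/511 ≈ -0.75930)
G(Y) = 3 - 19*Y (G(Y) = 3 + Y*(-19) = 3 - 19*Y)
g(J) = -7*J**2 (g(J) = (-7*J)*J = -7*J**2)
(-858266 + G(1227)) + g(t) = (-858266 + (3 - 19*1227)) - 7*(-388/511)**2 = (-858266 + (3 - 23313)) - 7*150544/261121 = (-858266 - 23310) - 150544/37303 = -881576 - 150544/37303 = -32885580072/37303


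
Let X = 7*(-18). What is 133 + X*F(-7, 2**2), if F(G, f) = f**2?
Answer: -1883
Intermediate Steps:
X = -126
133 + X*F(-7, 2**2) = 133 - 126*(2**2)**2 = 133 - 126*4**2 = 133 - 126*16 = 133 - 2016 = -1883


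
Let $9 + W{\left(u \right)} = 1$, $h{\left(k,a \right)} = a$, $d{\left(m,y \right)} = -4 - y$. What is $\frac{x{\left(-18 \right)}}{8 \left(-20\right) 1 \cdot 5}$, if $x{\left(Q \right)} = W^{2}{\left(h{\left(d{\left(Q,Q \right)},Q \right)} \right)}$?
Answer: $- \frac{2}{25} \approx -0.08$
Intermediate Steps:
$W{\left(u \right)} = -8$ ($W{\left(u \right)} = -9 + 1 = -8$)
$x{\left(Q \right)} = 64$ ($x{\left(Q \right)} = \left(-8\right)^{2} = 64$)
$\frac{x{\left(-18 \right)}}{8 \left(-20\right) 1 \cdot 5} = \frac{64}{8 \left(-20\right) 1 \cdot 5} = \frac{64}{\left(-160\right) 5} = \frac{64}{-800} = 64 \left(- \frac{1}{800}\right) = - \frac{2}{25}$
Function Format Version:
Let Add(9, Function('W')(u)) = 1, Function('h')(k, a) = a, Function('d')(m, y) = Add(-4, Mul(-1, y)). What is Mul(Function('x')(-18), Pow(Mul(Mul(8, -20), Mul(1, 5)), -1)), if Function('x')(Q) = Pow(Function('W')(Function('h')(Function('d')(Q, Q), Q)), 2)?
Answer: Rational(-2, 25) ≈ -0.080000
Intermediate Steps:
Function('W')(u) = -8 (Function('W')(u) = Add(-9, 1) = -8)
Function('x')(Q) = 64 (Function('x')(Q) = Pow(-8, 2) = 64)
Mul(Function('x')(-18), Pow(Mul(Mul(8, -20), Mul(1, 5)), -1)) = Mul(64, Pow(Mul(Mul(8, -20), Mul(1, 5)), -1)) = Mul(64, Pow(Mul(-160, 5), -1)) = Mul(64, Pow(-800, -1)) = Mul(64, Rational(-1, 800)) = Rational(-2, 25)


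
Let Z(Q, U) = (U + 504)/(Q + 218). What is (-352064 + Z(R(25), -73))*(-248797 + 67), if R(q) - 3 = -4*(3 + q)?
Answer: 9544900577850/109 ≈ 8.7568e+10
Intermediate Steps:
R(q) = -9 - 4*q (R(q) = 3 - 4*(3 + q) = 3 + (-12 - 4*q) = -9 - 4*q)
Z(Q, U) = (504 + U)/(218 + Q)
(-352064 + Z(R(25), -73))*(-248797 + 67) = (-352064 + (504 - 73)/(218 + (-9 - 4*25)))*(-248797 + 67) = (-352064 + 431/(218 + (-9 - 100)))*(-248730) = (-352064 + 431/(218 - 109))*(-248730) = (-352064 + 431/109)*(-248730) = -38374545/109*(-248730) = 9544900577850/109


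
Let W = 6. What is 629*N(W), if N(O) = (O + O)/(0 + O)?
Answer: 1258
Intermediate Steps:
N(O) = 2 (N(O) = (2*O)/O = 2)
629*N(W) = 629*2 = 1258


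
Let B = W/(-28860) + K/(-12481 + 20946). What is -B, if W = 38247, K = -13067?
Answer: 9344993/3257332 ≈ 2.8689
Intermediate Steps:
B = -9344993/3257332 (B = 38247/(-28860) - 13067/(-12481 + 20946) = 38247*(-1/28860) - 13067/8465 = -12749/9620 - 13067*1/8465 = -12749/9620 - 13067/8465 = -9344993/3257332 ≈ -2.8689)
-B = -1*(-9344993/3257332) = 9344993/3257332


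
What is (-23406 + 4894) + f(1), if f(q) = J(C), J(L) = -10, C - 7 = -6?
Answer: -18522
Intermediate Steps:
C = 1 (C = 7 - 6 = 1)
f(q) = -10
(-23406 + 4894) + f(1) = (-23406 + 4894) - 10 = -18512 - 10 = -18522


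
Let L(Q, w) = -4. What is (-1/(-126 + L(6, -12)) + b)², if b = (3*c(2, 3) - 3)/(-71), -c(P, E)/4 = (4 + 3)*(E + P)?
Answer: 3031713721/85192900 ≈ 35.586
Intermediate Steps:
c(P, E) = -28*E - 28*P (c(P, E) = -4*(4 + 3)*(E + P) = -28*(E + P) = -4*(7*E + 7*P) = -28*E - 28*P)
b = 423/71 (b = (3*(-28*3 - 28*2) - 3)/(-71) = (3*(-84 - 56) - 3)*(-1/71) = (3*(-140) - 3)*(-1/71) = (-420 - 3)*(-1/71) = -423*(-1/71) = 423/71 ≈ 5.9577)
(-1/(-126 + L(6, -12)) + b)² = (-1/(-126 - 4) + 423/71)² = (-1/(-130) + 423/71)² = (-1*(-1/130) + 423/71)² = (1/130 + 423/71)² = (55061/9230)² = 3031713721/85192900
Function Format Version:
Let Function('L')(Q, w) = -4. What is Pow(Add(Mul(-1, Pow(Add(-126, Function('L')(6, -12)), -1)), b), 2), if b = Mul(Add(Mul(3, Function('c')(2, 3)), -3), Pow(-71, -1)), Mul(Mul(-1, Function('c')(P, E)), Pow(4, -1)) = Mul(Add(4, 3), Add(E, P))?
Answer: Rational(3031713721, 85192900) ≈ 35.586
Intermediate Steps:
Function('c')(P, E) = Add(Mul(-28, E), Mul(-28, P)) (Function('c')(P, E) = Mul(-4, Mul(Add(4, 3), Add(E, P))) = Mul(-4, Mul(7, Add(E, P))) = Mul(-4, Add(Mul(7, E), Mul(7, P))) = Add(Mul(-28, E), Mul(-28, P)))
b = Rational(423, 71) (b = Mul(Add(Mul(3, Add(Mul(-28, 3), Mul(-28, 2))), -3), Pow(-71, -1)) = Mul(Add(Mul(3, Add(-84, -56)), -3), Rational(-1, 71)) = Mul(Add(Mul(3, -140), -3), Rational(-1, 71)) = Mul(Add(-420, -3), Rational(-1, 71)) = Mul(-423, Rational(-1, 71)) = Rational(423, 71) ≈ 5.9577)
Pow(Add(Mul(-1, Pow(Add(-126, Function('L')(6, -12)), -1)), b), 2) = Pow(Add(Mul(-1, Pow(Add(-126, -4), -1)), Rational(423, 71)), 2) = Pow(Add(Mul(-1, Pow(-130, -1)), Rational(423, 71)), 2) = Pow(Add(Mul(-1, Rational(-1, 130)), Rational(423, 71)), 2) = Pow(Add(Rational(1, 130), Rational(423, 71)), 2) = Pow(Rational(55061, 9230), 2) = Rational(3031713721, 85192900)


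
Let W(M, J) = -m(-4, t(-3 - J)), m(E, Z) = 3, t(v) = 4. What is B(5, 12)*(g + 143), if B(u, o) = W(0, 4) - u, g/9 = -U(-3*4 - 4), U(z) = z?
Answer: -2296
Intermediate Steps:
W(M, J) = -3 (W(M, J) = -1*3 = -3)
g = 144 (g = 9*(-(-3*4 - 4)) = 9*(-(-12 - 4)) = 9*(-1*(-16)) = 9*16 = 144)
B(u, o) = -3 - u
B(5, 12)*(g + 143) = (-3 - 1*5)*(144 + 143) = (-3 - 5)*287 = -8*287 = -2296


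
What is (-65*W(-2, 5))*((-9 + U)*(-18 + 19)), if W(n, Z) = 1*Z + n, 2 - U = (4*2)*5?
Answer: 9165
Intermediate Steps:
U = -38 (U = 2 - 4*2*5 = 2 - 8*5 = 2 - 1*40 = 2 - 40 = -38)
W(n, Z) = Z + n
(-65*W(-2, 5))*((-9 + U)*(-18 + 19)) = (-65*(5 - 2))*((-9 - 38)*(-18 + 19)) = (-65*3)*(-47*1) = -195*(-47) = 9165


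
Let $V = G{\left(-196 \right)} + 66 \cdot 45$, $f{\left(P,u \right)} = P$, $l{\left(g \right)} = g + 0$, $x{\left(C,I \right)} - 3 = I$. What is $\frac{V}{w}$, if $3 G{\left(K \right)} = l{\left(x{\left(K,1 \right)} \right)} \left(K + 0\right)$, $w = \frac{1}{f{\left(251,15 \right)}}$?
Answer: $\frac{2039626}{3} \approx 6.7988 \cdot 10^{5}$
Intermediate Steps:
$x{\left(C,I \right)} = 3 + I$
$l{\left(g \right)} = g$
$w = \frac{1}{251} \approx 0.0039841$
$G{\left(K \right)} = \frac{4 K}{3}$ ($G{\left(K \right)} = \frac{\left(3 + 1\right) \left(K + 0\right)}{3} = \frac{4 K}{3}$)
$V = \frac{8126}{3}$ ($V = \frac{4}{3} \left(-196\right) + 66 \cdot 45 = - \frac{784}{3} + 2970 = \frac{8126}{3} \approx 2708.7$)
$\frac{V}{w} = \frac{8126 \frac{1}{\frac{1}{251}}}{3} = \frac{8126}{3} \cdot 251 = \frac{2039626}{3}$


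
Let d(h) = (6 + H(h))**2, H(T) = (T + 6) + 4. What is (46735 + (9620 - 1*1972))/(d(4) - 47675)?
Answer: -54383/47275 ≈ -1.1504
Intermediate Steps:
H(T) = 10 + T (H(T) = (6 + T) + 4 = 10 + T)
d(h) = (16 + h)**2 (d(h) = (6 + (10 + h))**2 = (16 + h)**2)
(46735 + (9620 - 1*1972))/(d(4) - 47675) = (46735 + (9620 - 1*1972))/((16 + 4)**2 - 47675) = (46735 + (9620 - 1972))/(20**2 - 47675) = (46735 + 7648)/(400 - 47675) = 54383/(-47275) = 54383*(-1/47275) = -54383/47275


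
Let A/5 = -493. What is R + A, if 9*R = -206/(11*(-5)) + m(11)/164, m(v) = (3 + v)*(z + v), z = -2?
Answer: -100033993/40590 ≈ -2464.5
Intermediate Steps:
A = -2465 (A = 5*(-493) = -2465)
m(v) = (-2 + v)*(3 + v) (m(v) = (3 + v)*(-2 + v) = (-2 + v)*(3 + v))
R = 20357/40590 (R = (-206/(11*(-5)) + (-6 + 11 + 11**2)/164)/9 = (-206/(-55) + (-6 + 11 + 121)*(1/164))/9 = (-206*(-1/55) + 126*(1/164))/9 = (206/55 + 63/82)/9 = (1/9)*(20357/4510) = 20357/40590 ≈ 0.50153)
R + A = 20357/40590 - 2465 = -100033993/40590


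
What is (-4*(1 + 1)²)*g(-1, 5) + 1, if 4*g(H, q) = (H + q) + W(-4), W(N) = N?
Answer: 1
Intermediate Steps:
g(H, q) = -1 + H/4 + q/4 (g(H, q) = ((H + q) - 4)/4 = (-4 + H + q)/4 = -1 + H/4 + q/4)
(-4*(1 + 1)²)*g(-1, 5) + 1 = (-4*(1 + 1)²)*(-1 + (¼)*(-1) + (¼)*5) + 1 = (-4*2²)*(-1 - ¼ + 5/4) + 1 = -4*4*0 + 1 = -16*0 + 1 = 0 + 1 = 1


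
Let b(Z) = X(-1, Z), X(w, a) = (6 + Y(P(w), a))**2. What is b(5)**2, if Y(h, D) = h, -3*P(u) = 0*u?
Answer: 1296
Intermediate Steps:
P(u) = 0 (P(u) = -0*u = -1/3*0 = 0)
X(w, a) = 36 (X(w, a) = (6 + 0)**2 = 6**2 = 36)
b(Z) = 36
b(5)**2 = 36**2 = 1296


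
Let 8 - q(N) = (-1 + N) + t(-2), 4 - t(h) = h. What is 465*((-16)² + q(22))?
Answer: 110205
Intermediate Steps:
t(h) = 4 - h
q(N) = 3 - N (q(N) = 8 - ((-1 + N) + (4 - 1*(-2))) = 8 - ((-1 + N) + (4 + 2)) = 8 - ((-1 + N) + 6) = 8 - (5 + N) = 8 + (-5 - N) = 3 - N)
465*((-16)² + q(22)) = 465*((-16)² + (3 - 1*22)) = 465*(256 + (3 - 22)) = 465*(256 - 19) = 465*237 = 110205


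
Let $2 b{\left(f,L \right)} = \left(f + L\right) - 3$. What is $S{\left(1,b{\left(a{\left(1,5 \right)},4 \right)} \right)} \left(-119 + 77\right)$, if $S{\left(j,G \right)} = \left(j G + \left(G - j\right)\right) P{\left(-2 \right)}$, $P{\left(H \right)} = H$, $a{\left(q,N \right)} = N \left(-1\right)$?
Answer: $-420$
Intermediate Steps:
$a{\left(q,N \right)} = - N$
$b{\left(f,L \right)} = - \frac{3}{2} + \frac{L}{2} + \frac{f}{2}$ ($b{\left(f,L \right)} = \frac{\left(f + L\right) - 3}{2} = \frac{\left(L + f\right) - 3}{2} = \frac{-3 + L + f}{2} = - \frac{3}{2} + \frac{L}{2} + \frac{f}{2}$)
$S{\left(j,G \right)} = - 2 G + 2 j - 2 G j$ ($S{\left(j,G \right)} = \left(j G + \left(G - j\right)\right) \left(-2\right) = \left(G j + \left(G - j\right)\right) \left(-2\right) = \left(G - j + G j\right) \left(-2\right) = - 2 G + 2 j - 2 G j$)
$S{\left(1,b{\left(a{\left(1,5 \right)},4 \right)} \right)} \left(-119 + 77\right) = \left(- 2 \left(- \frac{3}{2} + \frac{1}{2} \cdot 4 + \frac{\left(-1\right) 5}{2}\right) + 2 \cdot 1 - 2 \left(- \frac{3}{2} + \frac{1}{2} \cdot 4 + \frac{\left(-1\right) 5}{2}\right) 1\right) \left(-119 + 77\right) = \left(- 2 \left(- \frac{3}{2} + 2 + \frac{1}{2} \left(-5\right)\right) + 2 - 2 \left(- \frac{3}{2} + 2 + \frac{1}{2} \left(-5\right)\right) 1\right) \left(-42\right) = \left(- 2 \left(- \frac{3}{2} + 2 - \frac{5}{2}\right) + 2 - 2 \left(- \frac{3}{2} + 2 - \frac{5}{2}\right) 1\right) \left(-42\right) = \left(\left(-2\right) \left(-2\right) + 2 - \left(-4\right) 1\right) \left(-42\right) = \left(4 + 2 + 4\right) \left(-42\right) = 10 \left(-42\right) = -420$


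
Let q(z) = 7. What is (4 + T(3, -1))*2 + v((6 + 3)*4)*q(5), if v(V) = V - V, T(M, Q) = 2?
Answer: 12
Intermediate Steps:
v(V) = 0
(4 + T(3, -1))*2 + v((6 + 3)*4)*q(5) = (4 + 2)*2 + 0*7 = 6*2 + 0 = 12 + 0 = 12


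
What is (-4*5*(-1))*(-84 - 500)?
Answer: -11680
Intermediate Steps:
(-4*5*(-1))*(-84 - 500) = -20*(-1)*(-584) = 20*(-584) = -11680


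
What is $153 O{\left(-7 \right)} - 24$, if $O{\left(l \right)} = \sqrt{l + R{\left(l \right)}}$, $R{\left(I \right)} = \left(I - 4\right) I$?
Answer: $-24 + 153 \sqrt{70} \approx 1256.1$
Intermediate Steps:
$R{\left(I \right)} = I \left(-4 + I\right)$ ($R{\left(I \right)} = \left(-4 + I\right) I = I \left(-4 + I\right)$)
$O{\left(l \right)} = \sqrt{l + l \left(-4 + l\right)}$
$153 O{\left(-7 \right)} - 24 = 153 \sqrt{- 7 \left(-3 - 7\right)} - 24 = 153 \sqrt{\left(-7\right) \left(-10\right)} - 24 = 153 \sqrt{70} - 24 = -24 + 153 \sqrt{70}$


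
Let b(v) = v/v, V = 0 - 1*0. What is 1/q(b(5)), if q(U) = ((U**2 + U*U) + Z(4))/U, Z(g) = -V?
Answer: 1/2 ≈ 0.50000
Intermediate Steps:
V = 0 (V = 0 + 0 = 0)
b(v) = 1
Z(g) = 0 (Z(g) = -1*0 = 0)
q(U) = 2*U (q(U) = ((U**2 + U*U) + 0)/U = ((U**2 + U**2) + 0)/U = (2*U**2 + 0)/U = (2*U**2)/U = 2*U)
1/q(b(5)) = 1/(2*1) = 1/2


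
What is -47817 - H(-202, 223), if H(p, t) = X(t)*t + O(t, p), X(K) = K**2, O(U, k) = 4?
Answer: -11137388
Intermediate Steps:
H(p, t) = 4 + t**3 (H(p, t) = t**2*t + 4 = t**3 + 4 = 4 + t**3)
-47817 - H(-202, 223) = -47817 - (4 + 223**3) = -47817 - (4 + 11089567) = -47817 - 1*11089571 = -47817 - 11089571 = -11137388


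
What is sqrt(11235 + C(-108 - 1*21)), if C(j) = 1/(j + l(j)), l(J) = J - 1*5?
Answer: 2*sqrt(194278363)/263 ≈ 106.00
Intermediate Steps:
l(J) = -5 + J (l(J) = J - 5 = -5 + J)
C(j) = 1/(-5 + 2*j) (C(j) = 1/(j + (-5 + j)) = 1/(-5 + 2*j))
sqrt(11235 + C(-108 - 1*21)) = sqrt(11235 + 1/(-5 + 2*(-108 - 1*21))) = sqrt(11235 + 1/(-5 + 2*(-108 - 21))) = sqrt(11235 + 1/(-5 + 2*(-129))) = sqrt(11235 + 1/(-5 - 258)) = sqrt(11235 + 1/(-263)) = sqrt(11235 - 1/263) = sqrt(2954804/263) = 2*sqrt(194278363)/263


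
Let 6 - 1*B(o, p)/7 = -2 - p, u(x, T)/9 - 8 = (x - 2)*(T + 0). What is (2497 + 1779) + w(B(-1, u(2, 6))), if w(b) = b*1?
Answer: 4836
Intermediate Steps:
u(x, T) = 72 + 9*T*(-2 + x) (u(x, T) = 72 + 9*((x - 2)*(T + 0)) = 72 + 9*((-2 + x)*T) = 72 + 9*(T*(-2 + x)) = 72 + 9*T*(-2 + x))
B(o, p) = 56 + 7*p (B(o, p) = 42 - 7*(-2 - p) = 42 + (14 + 7*p) = 56 + 7*p)
w(b) = b
(2497 + 1779) + w(B(-1, u(2, 6))) = (2497 + 1779) + (56 + 7*(72 - 18*6 + 9*6*2)) = 4276 + (56 + 7*(72 - 108 + 108)) = 4276 + (56 + 7*72) = 4276 + (56 + 504) = 4276 + 560 = 4836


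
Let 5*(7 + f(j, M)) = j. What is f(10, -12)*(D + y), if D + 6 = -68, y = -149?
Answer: 1115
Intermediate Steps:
f(j, M) = -7 + j/5
D = -74 (D = -6 - 68 = -74)
f(10, -12)*(D + y) = (-7 + (⅕)*10)*(-74 - 149) = (-7 + 2)*(-223) = -5*(-223) = 1115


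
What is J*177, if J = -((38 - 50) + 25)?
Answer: -2301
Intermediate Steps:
J = -13 (J = -(-12 + 25) = -1*13 = -13)
J*177 = -13*177 = -2301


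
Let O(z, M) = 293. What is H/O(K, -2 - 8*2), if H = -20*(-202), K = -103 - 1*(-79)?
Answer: 4040/293 ≈ 13.788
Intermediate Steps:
K = -24 (K = -103 + 79 = -24)
H = 4040
H/O(K, -2 - 8*2) = 4040/293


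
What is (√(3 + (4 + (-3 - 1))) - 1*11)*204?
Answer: -2244 + 204*√3 ≈ -1890.7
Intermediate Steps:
(√(3 + (4 + (-3 - 1))) - 1*11)*204 = (√(3 + (4 - 4)) - 11)*204 = (√(3 + 0) - 11)*204 = (√3 - 11)*204 = (-11 + √3)*204 = -2244 + 204*√3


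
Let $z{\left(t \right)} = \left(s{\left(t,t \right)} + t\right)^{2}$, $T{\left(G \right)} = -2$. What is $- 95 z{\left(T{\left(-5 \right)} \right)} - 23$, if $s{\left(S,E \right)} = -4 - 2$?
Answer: $-6103$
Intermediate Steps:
$s{\left(S,E \right)} = -6$
$z{\left(t \right)} = \left(-6 + t\right)^{2}$
$- 95 z{\left(T{\left(-5 \right)} \right)} - 23 = - 95 \left(-6 - 2\right)^{2} - 23 = - 95 \left(-8\right)^{2} - 23 = \left(-95\right) 64 - 23 = -6080 - 23 = -6103$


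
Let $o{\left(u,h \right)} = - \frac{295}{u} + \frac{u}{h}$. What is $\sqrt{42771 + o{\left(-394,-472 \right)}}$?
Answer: $\frac{\sqrt{23113299639473}}{23246} \approx 206.82$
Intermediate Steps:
$\sqrt{42771 + o{\left(-394,-472 \right)}} = \sqrt{42771 - \left(- \frac{295}{394} - \frac{197}{236}\right)} = \sqrt{42771 - - \frac{73619}{46492}} = \sqrt{42771 + \left(\frac{295}{394} + \frac{197}{236}\right)} = \sqrt{42771 + \frac{73619}{46492}} = \sqrt{\frac{1988582951}{46492}} = \frac{\sqrt{23113299639473}}{23246}$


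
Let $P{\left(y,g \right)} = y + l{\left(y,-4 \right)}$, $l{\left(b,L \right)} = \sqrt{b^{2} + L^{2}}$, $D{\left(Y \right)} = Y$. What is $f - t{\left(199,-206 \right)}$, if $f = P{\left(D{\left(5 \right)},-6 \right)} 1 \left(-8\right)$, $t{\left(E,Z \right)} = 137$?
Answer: $-177 - 8 \sqrt{41} \approx -228.23$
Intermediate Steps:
$l{\left(b,L \right)} = \sqrt{L^{2} + b^{2}}$
$P{\left(y,g \right)} = y + \sqrt{16 + y^{2}}$ ($P{\left(y,g \right)} = y + \sqrt{\left(-4\right)^{2} + y^{2}} = y + \sqrt{16 + y^{2}}$)
$f = -40 - 8 \sqrt{41}$ ($f = \left(5 + \sqrt{16 + 5^{2}}\right) 1 \left(-8\right) = \left(5 + \sqrt{16 + 25}\right) \left(-8\right) = \left(5 + \sqrt{41}\right) \left(-8\right) = -40 - 8 \sqrt{41} \approx -91.225$)
$f - t{\left(199,-206 \right)} = \left(-40 - 8 \sqrt{41}\right) - 137 = -177 - 8 \sqrt{41}$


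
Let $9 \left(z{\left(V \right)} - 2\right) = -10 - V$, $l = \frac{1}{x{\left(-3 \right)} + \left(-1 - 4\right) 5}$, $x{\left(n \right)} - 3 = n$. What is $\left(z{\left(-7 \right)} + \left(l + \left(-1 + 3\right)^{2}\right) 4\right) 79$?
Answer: $\frac{103727}{75} \approx 1383.0$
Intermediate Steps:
$x{\left(n \right)} = 3 + n$
$l = - \frac{1}{25}$ ($l = \frac{1}{\left(3 - 3\right) + \left(-1 - 4\right) 5} = \frac{1}{0 - 25} = \frac{1}{-25} = - \frac{1}{25} \approx -0.04$)
$z{\left(V \right)} = \frac{8}{9} - \frac{V}{9}$ ($z{\left(V \right)} = 2 + \frac{-10 - V}{9} = 2 - \left(\frac{10}{9} + \frac{V}{9}\right) = \frac{8}{9} - \frac{V}{9}$)
$\left(z{\left(-7 \right)} + \left(l + \left(-1 + 3\right)^{2}\right) 4\right) 79 = \left(\left(\frac{8}{9} - - \frac{7}{9}\right) + \left(- \frac{1}{25} + \left(-1 + 3\right)^{2}\right) 4\right) 79 = \left(\left(\frac{8}{9} + \frac{7}{9}\right) + \left(- \frac{1}{25} + 2^{2}\right) 4\right) 79 = \left(\frac{5}{3} + \left(- \frac{1}{25} + 4\right) 4\right) 79 = \left(\frac{5}{3} + \frac{99}{25} \cdot 4\right) 79 = \left(\frac{5}{3} + \frac{396}{25}\right) 79 = \frac{1313}{75} \cdot 79 = \frac{103727}{75}$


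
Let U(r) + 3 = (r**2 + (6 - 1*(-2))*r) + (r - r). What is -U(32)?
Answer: -1277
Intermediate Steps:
U(r) = -3 + r**2 + 8*r (U(r) = -3 + ((r**2 + (6 - 1*(-2))*r) + (r - r)) = -3 + ((r**2 + (6 + 2)*r) + 0) = -3 + ((r**2 + 8*r) + 0) = -3 + (r**2 + 8*r) = -3 + r**2 + 8*r)
-U(32) = -(-3 + 32**2 + 8*32) = -(-3 + 1024 + 256) = -1*1277 = -1277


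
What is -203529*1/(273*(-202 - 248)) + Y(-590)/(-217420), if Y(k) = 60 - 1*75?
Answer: 210729133/127190700 ≈ 1.6568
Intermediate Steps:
Y(k) = -15 (Y(k) = 60 - 75 = -15)
-203529*1/(273*(-202 - 248)) + Y(-590)/(-217420) = -203529*1/(273*(-202 - 248)) - 15/(-217420) = -203529/(273*(-450)) - 15*(-1/217420) = -203529/(-122850) + 3/43484 = -203529*(-1/122850) + 3/43484 = 67843/40950 + 3/43484 = 210729133/127190700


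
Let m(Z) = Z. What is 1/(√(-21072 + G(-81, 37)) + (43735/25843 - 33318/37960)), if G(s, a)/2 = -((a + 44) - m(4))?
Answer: 195990005691546820/5106931219273042957769 - 240590387340019600*I*√21226/5106931219273042957769 ≈ 3.8377e-5 - 0.0068636*I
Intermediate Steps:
G(s, a) = -80 - 2*a (G(s, a) = 2*(-((a + 44) - 1*4)) = 2*(-((44 + a) - 4)) = 2*(-(40 + a)) = 2*(-40 - a) = -80 - 2*a)
1/(√(-21072 + G(-81, 37)) + (43735/25843 - 33318/37960)) = 1/(√(-21072 + (-80 - 2*37)) + (43735/25843 - 33318/37960)) = 1/(√(-21072 + (-80 - 74)) + (43735*(1/25843) - 33318*1/37960)) = 1/(√(-21072 - 154) + (43735/25843 - 16659/18980)) = 1/(√(-21226) + 399571763/490500140) = 1/(I*√21226 + 399571763/490500140) = 1/(399571763/490500140 + I*√21226)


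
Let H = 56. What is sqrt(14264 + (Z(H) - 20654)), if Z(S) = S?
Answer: I*sqrt(6334) ≈ 79.586*I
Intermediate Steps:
sqrt(14264 + (Z(H) - 20654)) = sqrt(14264 + (56 - 20654)) = sqrt(14264 - 20598) = sqrt(-6334) = I*sqrt(6334)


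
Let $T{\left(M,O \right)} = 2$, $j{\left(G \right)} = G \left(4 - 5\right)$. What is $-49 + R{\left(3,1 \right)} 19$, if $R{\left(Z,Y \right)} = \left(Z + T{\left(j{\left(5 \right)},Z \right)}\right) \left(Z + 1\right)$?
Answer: $331$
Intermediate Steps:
$j{\left(G \right)} = - G$ ($j{\left(G \right)} = G \left(-1\right) = - G$)
$R{\left(Z,Y \right)} = \left(1 + Z\right) \left(2 + Z\right)$ ($R{\left(Z,Y \right)} = \left(Z + 2\right) \left(Z + 1\right) = \left(2 + Z\right) \left(1 + Z\right) = \left(1 + Z\right) \left(2 + Z\right)$)
$-49 + R{\left(3,1 \right)} 19 = -49 + \left(2 + 3^{2} + 3 \cdot 3\right) 19 = -49 + \left(2 + 9 + 9\right) 19 = -49 + 20 \cdot 19 = -49 + 380 = 331$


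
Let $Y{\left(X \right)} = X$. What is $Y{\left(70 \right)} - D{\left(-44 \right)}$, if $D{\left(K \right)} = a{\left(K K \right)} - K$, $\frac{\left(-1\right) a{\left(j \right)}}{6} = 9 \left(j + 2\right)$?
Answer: $104678$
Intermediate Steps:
$a{\left(j \right)} = -108 - 54 j$ ($a{\left(j \right)} = - 6 \cdot 9 \left(j + 2\right) = - 6 \cdot 9 \left(2 + j\right) = - 6 \left(18 + 9 j\right) = -108 - 54 j$)
$D{\left(K \right)} = -108 - K - 54 K^{2}$ ($D{\left(K \right)} = \left(-108 - 54 K K\right) - K = \left(-108 - 54 K^{2}\right) - K = -108 - K - 54 K^{2}$)
$Y{\left(70 \right)} - D{\left(-44 \right)} = 70 - \left(-108 - -44 - 54 \left(-44\right)^{2}\right) = 70 - \left(-108 + 44 - 104544\right) = 70 - -104608 = 70 + 104608 = 104678$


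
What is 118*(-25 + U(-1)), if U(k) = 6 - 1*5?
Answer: -2832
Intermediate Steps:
U(k) = 1 (U(k) = 6 - 5 = 1)
118*(-25 + U(-1)) = 118*(-25 + 1) = 118*(-24) = -2832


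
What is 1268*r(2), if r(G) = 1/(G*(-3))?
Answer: -634/3 ≈ -211.33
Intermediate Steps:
r(G) = -1/(3*G) (r(G) = 1/(-3*G) = -1/(3*G))
1268*r(2) = 1268*(-⅓/2) = 1268*(-⅓*½) = 1268*(-⅙) = -634/3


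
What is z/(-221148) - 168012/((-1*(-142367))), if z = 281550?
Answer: -12873157771/5247362886 ≈ -2.4533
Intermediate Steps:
z/(-221148) - 168012/((-1*(-142367))) = 281550/(-221148) - 168012/((-1*(-142367))) = 281550*(-1/221148) - 168012/142367 = -46925/36858 - 168012*1/142367 = -46925/36858 - 168012/142367 = -12873157771/5247362886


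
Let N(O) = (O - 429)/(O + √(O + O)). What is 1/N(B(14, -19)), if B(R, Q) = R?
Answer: -14/415 - 2*√7/415 ≈ -0.046486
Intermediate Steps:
N(O) = (-429 + O)/(O + √2*√O) (N(O) = (-429 + O)/(O + √(2*O)) = (-429 + O)/(O + √2*√O))
1/N(B(14, -19)) = 1/((-429 + 14)/(14 + √2*√14)) = 1/(-415/(14 + 2*√7)) = -14/415 - 2*√7/415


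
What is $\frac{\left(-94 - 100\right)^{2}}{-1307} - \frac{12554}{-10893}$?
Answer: $- \frac{393560870}{14237151} \approx -27.643$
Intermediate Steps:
$\frac{\left(-94 - 100\right)^{2}}{-1307} - \frac{12554}{-10893} = \left(-194\right)^{2} \left(- \frac{1}{1307}\right) - - \frac{12554}{10893} = 37636 \left(- \frac{1}{1307}\right) + \frac{12554}{10893} = - \frac{37636}{1307} + \frac{12554}{10893} = - \frac{393560870}{14237151}$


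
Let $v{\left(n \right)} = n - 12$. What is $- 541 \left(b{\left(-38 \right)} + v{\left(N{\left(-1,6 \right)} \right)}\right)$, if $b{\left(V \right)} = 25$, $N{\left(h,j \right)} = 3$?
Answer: $-8656$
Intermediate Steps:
$v{\left(n \right)} = -12 + n$
$- 541 \left(b{\left(-38 \right)} + v{\left(N{\left(-1,6 \right)} \right)}\right) = - 541 \left(25 + \left(-12 + 3\right)\right) = - 541 \left(25 - 9\right) = \left(-541\right) 16 = -8656$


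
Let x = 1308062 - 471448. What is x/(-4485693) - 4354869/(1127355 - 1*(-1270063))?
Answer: -21540318851869/10754081140674 ≈ -2.0030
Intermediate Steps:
x = 836614
x/(-4485693) - 4354869/(1127355 - 1*(-1270063)) = 836614/(-4485693) - 4354869/(1127355 - 1*(-1270063)) = 836614*(-1/4485693) - 4354869/(1127355 + 1270063) = -836614/4485693 - 4354869/2397418 = -21540318851869/10754081140674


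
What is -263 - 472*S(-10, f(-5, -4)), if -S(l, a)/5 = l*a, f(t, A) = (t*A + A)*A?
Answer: 1510137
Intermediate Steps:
f(t, A) = A*(A + A*t) (f(t, A) = (A*t + A)*A = (A + A*t)*A = A*(A + A*t))
S(l, a) = -5*a*l (S(l, a) = -5*l*a = -5*a*l)
-263 - 472*S(-10, f(-5, -4)) = -263 - (-2360)*(-4)²*(1 - 5)*(-10) = -263 - (-2360)*16*(-4)*(-10) = -263 - (-2360)*(-64)*(-10) = -263 - 472*(-3200) = -263 + 1510400 = 1510137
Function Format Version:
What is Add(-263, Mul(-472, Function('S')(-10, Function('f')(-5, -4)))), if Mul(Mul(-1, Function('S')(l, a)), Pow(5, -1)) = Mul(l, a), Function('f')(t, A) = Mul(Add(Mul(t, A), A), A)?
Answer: 1510137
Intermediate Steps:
Function('f')(t, A) = Mul(A, Add(A, Mul(A, t))) (Function('f')(t, A) = Mul(Add(Mul(A, t), A), A) = Mul(Add(A, Mul(A, t)), A) = Mul(A, Add(A, Mul(A, t))))
Function('S')(l, a) = Mul(-5, a, l) (Function('S')(l, a) = Mul(-5, Mul(l, a)) = Mul(-5, Mul(a, l)) = Mul(-5, a, l))
Add(-263, Mul(-472, Function('S')(-10, Function('f')(-5, -4)))) = Add(-263, Mul(-472, Mul(-5, Mul(Pow(-4, 2), Add(1, -5)), -10))) = Add(-263, Mul(-472, Mul(-5, Mul(16, -4), -10))) = Add(-263, Mul(-472, Mul(-5, -64, -10))) = Add(-263, Mul(-472, -3200)) = Add(-263, 1510400) = 1510137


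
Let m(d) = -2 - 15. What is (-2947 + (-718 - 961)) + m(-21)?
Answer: -4643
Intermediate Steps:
m(d) = -17
(-2947 + (-718 - 961)) + m(-21) = (-2947 + (-718 - 961)) - 17 = (-2947 - 1679) - 17 = -4626 - 17 = -4643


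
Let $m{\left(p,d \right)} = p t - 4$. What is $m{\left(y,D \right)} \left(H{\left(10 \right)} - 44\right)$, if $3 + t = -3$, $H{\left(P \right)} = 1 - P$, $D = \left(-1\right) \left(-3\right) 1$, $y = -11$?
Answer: $-3286$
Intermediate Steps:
$D = 3$ ($D = 3 \cdot 1 = 3$)
$t = -6$ ($t = -3 - 3 = -6$)
$m{\left(p,d \right)} = -4 - 6 p$ ($m{\left(p,d \right)} = p \left(-6\right) - 4 = - 6 p - 4 = -4 - 6 p$)
$m{\left(y,D \right)} \left(H{\left(10 \right)} - 44\right) = \left(-4 - -66\right) \left(\left(1 - 10\right) - 44\right) = \left(-4 + 66\right) \left(\left(1 - 10\right) - 44\right) = 62 \left(-9 - 44\right) = 62 \left(-53\right) = -3286$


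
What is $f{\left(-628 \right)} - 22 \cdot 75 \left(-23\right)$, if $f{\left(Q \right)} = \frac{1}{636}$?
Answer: $\frac{24136201}{636} \approx 37950.0$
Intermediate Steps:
$f{\left(Q \right)} = \frac{1}{636}$
$f{\left(-628 \right)} - 22 \cdot 75 \left(-23\right) = \frac{1}{636} - 22 \cdot 75 \left(-23\right) = \frac{1}{636} - 1650 \left(-23\right) = \frac{1}{636} - -37950 = \frac{1}{636} + 37950 = \frac{24136201}{636}$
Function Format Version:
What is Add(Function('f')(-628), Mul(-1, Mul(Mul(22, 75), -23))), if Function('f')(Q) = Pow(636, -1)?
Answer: Rational(24136201, 636) ≈ 37950.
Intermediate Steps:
Function('f')(Q) = Rational(1, 636)
Add(Function('f')(-628), Mul(-1, Mul(Mul(22, 75), -23))) = Add(Rational(1, 636), Mul(-1, Mul(Mul(22, 75), -23))) = Add(Rational(1, 636), Mul(-1, Mul(1650, -23))) = Add(Rational(1, 636), Mul(-1, -37950)) = Add(Rational(1, 636), 37950) = Rational(24136201, 636)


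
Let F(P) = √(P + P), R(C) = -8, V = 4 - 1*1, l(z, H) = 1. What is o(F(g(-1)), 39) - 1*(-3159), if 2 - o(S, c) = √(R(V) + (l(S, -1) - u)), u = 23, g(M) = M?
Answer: 3161 - I*√30 ≈ 3161.0 - 5.4772*I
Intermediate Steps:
V = 3 (V = 4 - 1 = 3)
F(P) = √2*√P (F(P) = √(2*P) = √2*√P)
o(S, c) = 2 - I*√30 (o(S, c) = 2 - √(-8 + (1 - 1*23)) = 2 - √(-8 + (1 - 23)) = 2 - √(-8 - 22) = 2 - √(-30) = 2 - I*√30)
o(F(g(-1)), 39) - 1*(-3159) = (2 - I*√30) - 1*(-3159) = (2 - I*√30) + 3159 = 3161 - I*√30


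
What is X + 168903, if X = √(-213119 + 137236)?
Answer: 168903 + I*√75883 ≈ 1.689e+5 + 275.47*I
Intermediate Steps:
X = I*√75883 (X = √(-75883) = I*√75883 ≈ 275.47*I)
X + 168903 = I*√75883 + 168903 = 168903 + I*√75883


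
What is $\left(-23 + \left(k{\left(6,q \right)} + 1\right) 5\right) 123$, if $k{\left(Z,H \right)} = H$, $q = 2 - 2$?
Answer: $-2214$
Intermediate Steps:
$q = 0$
$\left(-23 + \left(k{\left(6,q \right)} + 1\right) 5\right) 123 = \left(-23 + \left(0 + 1\right) 5\right) 123 = \left(-23 + 1 \cdot 5\right) 123 = \left(-23 + 5\right) 123 = \left(-18\right) 123 = -2214$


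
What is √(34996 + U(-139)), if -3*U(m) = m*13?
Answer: √320385/3 ≈ 188.68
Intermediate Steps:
U(m) = -13*m/3 (U(m) = -m*13/3 = -13*m/3)
√(34996 + U(-139)) = √(34996 - 13/3*(-139)) = √(34996 + 1807/3) = √(106795/3) = √320385/3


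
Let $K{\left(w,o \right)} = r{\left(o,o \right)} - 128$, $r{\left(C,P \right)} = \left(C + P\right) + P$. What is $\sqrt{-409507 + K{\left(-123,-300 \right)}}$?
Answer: $3 i \sqrt{45615} \approx 640.73 i$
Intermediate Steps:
$r{\left(C,P \right)} = C + 2 P$
$K{\left(w,o \right)} = -128 + 3 o$ ($K{\left(w,o \right)} = \left(o + 2 o\right) - 128 = 3 o - 128 = -128 + 3 o$)
$\sqrt{-409507 + K{\left(-123,-300 \right)}} = \sqrt{-409507 + \left(-128 + 3 \left(-300\right)\right)} = \sqrt{-409507 - 1028} = \sqrt{-410535} = 3 i \sqrt{45615}$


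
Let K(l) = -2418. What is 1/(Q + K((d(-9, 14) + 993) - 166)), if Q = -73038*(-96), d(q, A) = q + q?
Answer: 1/7009230 ≈ 1.4267e-7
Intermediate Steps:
d(q, A) = 2*q
Q = 7011648
1/(Q + K((d(-9, 14) + 993) - 166)) = 1/(7011648 - 2418) = 1/7009230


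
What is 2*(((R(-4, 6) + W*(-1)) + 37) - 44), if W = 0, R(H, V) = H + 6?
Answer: -10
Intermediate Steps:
R(H, V) = 6 + H
2*(((R(-4, 6) + W*(-1)) + 37) - 44) = 2*((((6 - 4) + 0*(-1)) + 37) - 44) = 2*(((2 + 0) + 37) - 44) = 2*((2 + 37) - 44) = 2*(39 - 44) = 2*(-5) = -10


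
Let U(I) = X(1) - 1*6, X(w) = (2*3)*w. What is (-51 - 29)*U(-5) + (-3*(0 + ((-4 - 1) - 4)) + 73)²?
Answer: 10000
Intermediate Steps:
X(w) = 6*w
U(I) = 0 (U(I) = 6*1 - 1*6 = 6 - 6 = 0)
(-51 - 29)*U(-5) + (-3*(0 + ((-4 - 1) - 4)) + 73)² = (-51 - 29)*0 + (-3*(0 + ((-4 - 1) - 4)) + 73)² = -80*0 + (-3*(0 + (-5 - 4)) + 73)² = 0 + (-3*(0 - 9) + 73)² = 0 + (-3*(-9) + 73)² = 0 + (27 + 73)² = 0 + 100² = 0 + 10000 = 10000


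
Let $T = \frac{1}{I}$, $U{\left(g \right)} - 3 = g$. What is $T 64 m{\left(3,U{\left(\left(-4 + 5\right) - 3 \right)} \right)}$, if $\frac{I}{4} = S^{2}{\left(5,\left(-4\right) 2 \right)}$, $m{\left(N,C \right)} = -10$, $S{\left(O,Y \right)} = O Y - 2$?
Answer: $- \frac{40}{441} \approx -0.090703$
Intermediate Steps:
$S{\left(O,Y \right)} = -2 + O Y$
$U{\left(g \right)} = 3 + g$
$I = 7056$ ($I = 4 \left(-2 + 5 \left(\left(-4\right) 2\right)\right)^{2} = 4 \left(-2 + 5 \left(-8\right)\right)^{2} = 4 \left(-2 - 40\right)^{2} = 4 \left(-42\right)^{2} = 4 \cdot 1764 = 7056$)
$T = \frac{1}{7056} \approx 0.00014172$
$T 64 m{\left(3,U{\left(\left(-4 + 5\right) - 3 \right)} \right)} = \frac{1}{7056} \cdot 64 \left(-10\right) = \frac{4}{441} \left(-10\right) = - \frac{40}{441}$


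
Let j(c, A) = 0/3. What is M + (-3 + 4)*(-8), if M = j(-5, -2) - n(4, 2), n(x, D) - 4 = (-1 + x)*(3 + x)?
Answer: -33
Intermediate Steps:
j(c, A) = 0 (j(c, A) = 0*(⅓) = 0)
n(x, D) = 4 + (-1 + x)*(3 + x)
M = -25 (M = 0 - (1 + 4² + 2*4) = 0 - (1 + 16 + 8) = 0 - 1*25 = 0 - 25 = -25)
M + (-3 + 4)*(-8) = -25 + (-3 + 4)*(-8) = -25 + 1*(-8) = -25 - 8 = -33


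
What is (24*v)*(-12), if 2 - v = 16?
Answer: 4032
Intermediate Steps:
v = -14 (v = 2 - 1*16 = 2 - 16 = -14)
(24*v)*(-12) = (24*(-14))*(-12) = -336*(-12) = 4032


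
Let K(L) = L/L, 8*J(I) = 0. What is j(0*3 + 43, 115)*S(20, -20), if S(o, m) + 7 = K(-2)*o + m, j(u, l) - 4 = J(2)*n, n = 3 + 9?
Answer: -28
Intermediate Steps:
J(I) = 0 (J(I) = (⅛)*0 = 0)
n = 12
K(L) = 1
j(u, l) = 4 (j(u, l) = 4 + 0*12 = 4 + 0 = 4)
S(o, m) = -7 + m + o (S(o, m) = -7 + (1*o + m) = -7 + (o + m) = -7 + (m + o) = -7 + m + o)
j(0*3 + 43, 115)*S(20, -20) = 4*(-7 - 20 + 20) = 4*(-7) = -28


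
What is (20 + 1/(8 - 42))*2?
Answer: 679/17 ≈ 39.941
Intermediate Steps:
(20 + 1/(8 - 42))*2 = (20 + 1/(-34))*2 = (20 - 1/34)*2 = (679/34)*2 = 679/17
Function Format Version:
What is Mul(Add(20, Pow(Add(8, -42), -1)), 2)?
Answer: Rational(679, 17) ≈ 39.941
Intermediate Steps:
Mul(Add(20, Pow(Add(8, -42), -1)), 2) = Mul(Add(20, Pow(-34, -1)), 2) = Mul(Add(20, Rational(-1, 34)), 2) = Mul(Rational(679, 34), 2) = Rational(679, 17)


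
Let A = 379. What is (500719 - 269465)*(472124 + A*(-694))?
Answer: 48354748892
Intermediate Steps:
(500719 - 269465)*(472124 + A*(-694)) = (500719 - 269465)*(472124 + 379*(-694)) = 231254*(472124 - 263026) = 231254*209098 = 48354748892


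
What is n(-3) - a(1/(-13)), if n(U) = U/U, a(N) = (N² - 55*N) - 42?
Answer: 6551/169 ≈ 38.763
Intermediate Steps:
a(N) = -42 + N² - 55*N
n(U) = 1
n(-3) - a(1/(-13)) = 1 - (-42 + (1/(-13))² - 55/(-13)) = 1 - (-42 + (-1/13)² - 55*(-1/13)) = 1 - (-42 + 1/169 + 55/13) = 1 - 1*(-6382/169) = 1 + 6382/169 = 6551/169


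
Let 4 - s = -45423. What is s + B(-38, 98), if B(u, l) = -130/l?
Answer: 2225858/49 ≈ 45426.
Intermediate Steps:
s = 45427 (s = 4 - 1*(-45423) = 4 + 45423 = 45427)
s + B(-38, 98) = 45427 - 130/98 = 45427 - 130*1/98 = 45427 - 65/49 = 2225858/49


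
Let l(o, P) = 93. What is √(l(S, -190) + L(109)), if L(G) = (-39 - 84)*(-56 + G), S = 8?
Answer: 3*I*√714 ≈ 80.162*I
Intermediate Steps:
L(G) = 6888 - 123*G (L(G) = -123*(-56 + G) = 6888 - 123*G)
√(l(S, -190) + L(109)) = √(93 + (6888 - 123*109)) = √(93 + (6888 - 13407)) = √(93 - 6519) = √(-6426) = 3*I*√714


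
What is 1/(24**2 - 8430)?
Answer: -1/7854 ≈ -0.00012732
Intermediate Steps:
1/(24**2 - 8430) = 1/(576 - 8430) = 1/(-7854) = -1/7854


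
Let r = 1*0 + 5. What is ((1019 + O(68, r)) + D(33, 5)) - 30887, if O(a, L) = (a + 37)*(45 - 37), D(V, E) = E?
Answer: -29023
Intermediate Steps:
r = 5 (r = 0 + 5 = 5)
O(a, L) = 296 + 8*a (O(a, L) = (37 + a)*8 = 296 + 8*a)
((1019 + O(68, r)) + D(33, 5)) - 30887 = ((1019 + (296 + 8*68)) + 5) - 30887 = ((1019 + (296 + 544)) + 5) - 30887 = ((1019 + 840) + 5) - 30887 = (1859 + 5) - 30887 = 1864 - 30887 = -29023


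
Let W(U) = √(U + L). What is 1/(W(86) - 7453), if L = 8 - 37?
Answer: -7453/55547152 - √57/55547152 ≈ -0.00013431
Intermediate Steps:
L = -29
W(U) = √(-29 + U) (W(U) = √(U - 29) = √(-29 + U))
1/(W(86) - 7453) = 1/(√(-29 + 86) - 7453) = 1/(√57 - 7453) = 1/(-7453 + √57)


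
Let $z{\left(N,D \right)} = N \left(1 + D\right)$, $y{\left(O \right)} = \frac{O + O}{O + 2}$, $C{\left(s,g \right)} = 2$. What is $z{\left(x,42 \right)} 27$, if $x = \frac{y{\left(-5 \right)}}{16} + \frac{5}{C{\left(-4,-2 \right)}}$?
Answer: $\frac{25155}{8} \approx 3144.4$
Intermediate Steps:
$y{\left(O \right)} = \frac{2 O}{2 + O}$
$x = \frac{65}{24}$ ($x = \frac{2 \left(-5\right) \frac{1}{2 - 5}}{16} + \frac{5}{2} = 2 \left(-5\right) \frac{1}{-3} \cdot \frac{1}{16} + 5 \cdot \frac{1}{2} = 2 \left(-5\right) \left(- \frac{1}{3}\right) \frac{1}{16} + \frac{5}{2} = \frac{10}{3} \cdot \frac{1}{16} + \frac{5}{2} = \frac{5}{24} + \frac{5}{2} = \frac{65}{24} \approx 2.7083$)
$z{\left(x,42 \right)} 27 = \frac{65 \left(1 + 42\right)}{24} \cdot 27 = \frac{65}{24} \cdot 43 \cdot 27 = \frac{2795}{24} \cdot 27 = \frac{25155}{8}$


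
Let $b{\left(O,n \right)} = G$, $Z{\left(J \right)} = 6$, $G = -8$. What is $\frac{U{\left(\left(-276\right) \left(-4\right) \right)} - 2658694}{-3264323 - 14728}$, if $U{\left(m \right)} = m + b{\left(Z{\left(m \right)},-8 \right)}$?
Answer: $\frac{885866}{1093017} \approx 0.81048$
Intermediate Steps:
$b{\left(O,n \right)} = -8$
$U{\left(m \right)} = -8 + m$ ($U{\left(m \right)} = m - 8 = -8 + m$)
$\frac{U{\left(\left(-276\right) \left(-4\right) \right)} - 2658694}{-3264323 - 14728} = \frac{\left(-8 - -1104\right) - 2658694}{-3264323 - 14728} = \frac{\left(-8 + 1104\right) - 2658694}{-3279051} = \left(1096 - 2658694\right) \left(- \frac{1}{3279051}\right) = \left(-2657598\right) \left(- \frac{1}{3279051}\right) = \frac{885866}{1093017}$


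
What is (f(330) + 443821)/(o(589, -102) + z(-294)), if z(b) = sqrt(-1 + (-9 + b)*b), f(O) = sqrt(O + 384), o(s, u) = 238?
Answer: (443821 + sqrt(714))/(238 + sqrt(89081)) ≈ 827.36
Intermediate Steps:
f(O) = sqrt(384 + O)
z(b) = sqrt(-1 + b*(-9 + b))
(f(330) + 443821)/(o(589, -102) + z(-294)) = (sqrt(384 + 330) + 443821)/(238 + sqrt(-1 + (-294)**2 - 9*(-294))) = (sqrt(714) + 443821)/(238 + sqrt(-1 + 86436 + 2646)) = (443821 + sqrt(714))/(238 + sqrt(89081))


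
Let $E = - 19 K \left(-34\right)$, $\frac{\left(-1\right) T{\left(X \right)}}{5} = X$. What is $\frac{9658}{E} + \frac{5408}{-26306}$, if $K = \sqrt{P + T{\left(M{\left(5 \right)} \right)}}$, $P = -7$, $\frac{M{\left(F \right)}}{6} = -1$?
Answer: $- \frac{2704}{13153} + \frac{4829 \sqrt{23}}{7429} \approx 2.9118$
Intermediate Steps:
$M{\left(F \right)} = -6$ ($M{\left(F \right)} = 6 \left(-1\right) = -6$)
$T{\left(X \right)} = - 5 X$
$K = \sqrt{23}$ ($K = \sqrt{-7 - -30} = \sqrt{-7 + 30} = \sqrt{23} \approx 4.7958$)
$E = 646 \sqrt{23}$ ($E = - 19 \sqrt{23} \left(-34\right) = 646 \sqrt{23} \approx 3098.1$)
$\frac{9658}{E} + \frac{5408}{-26306} = \frac{9658}{646 \sqrt{23}} + \frac{5408}{-26306} = 9658 \frac{\sqrt{23}}{14858} + 5408 \left(- \frac{1}{26306}\right) = \frac{4829 \sqrt{23}}{7429} - \frac{2704}{13153} = - \frac{2704}{13153} + \frac{4829 \sqrt{23}}{7429}$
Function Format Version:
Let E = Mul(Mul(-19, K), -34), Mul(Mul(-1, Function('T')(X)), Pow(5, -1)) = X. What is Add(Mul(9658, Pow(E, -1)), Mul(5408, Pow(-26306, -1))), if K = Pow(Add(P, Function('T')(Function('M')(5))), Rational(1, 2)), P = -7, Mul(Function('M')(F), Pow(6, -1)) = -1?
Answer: Add(Rational(-2704, 13153), Mul(Rational(4829, 7429), Pow(23, Rational(1, 2)))) ≈ 2.9118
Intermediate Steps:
Function('M')(F) = -6 (Function('M')(F) = Mul(6, -1) = -6)
Function('T')(X) = Mul(-5, X)
K = Pow(23, Rational(1, 2)) (K = Pow(Add(-7, Mul(-5, -6)), Rational(1, 2)) = Pow(Add(-7, 30), Rational(1, 2)) = Pow(23, Rational(1, 2)) ≈ 4.7958)
E = Mul(646, Pow(23, Rational(1, 2))) (E = Mul(Mul(-19, Pow(23, Rational(1, 2))), -34) = Mul(646, Pow(23, Rational(1, 2))) ≈ 3098.1)
Add(Mul(9658, Pow(E, -1)), Mul(5408, Pow(-26306, -1))) = Add(Mul(9658, Pow(Mul(646, Pow(23, Rational(1, 2))), -1)), Mul(5408, Pow(-26306, -1))) = Add(Mul(9658, Mul(Rational(1, 14858), Pow(23, Rational(1, 2)))), Mul(5408, Rational(-1, 26306))) = Add(Mul(Rational(4829, 7429), Pow(23, Rational(1, 2))), Rational(-2704, 13153)) = Add(Rational(-2704, 13153), Mul(Rational(4829, 7429), Pow(23, Rational(1, 2))))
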